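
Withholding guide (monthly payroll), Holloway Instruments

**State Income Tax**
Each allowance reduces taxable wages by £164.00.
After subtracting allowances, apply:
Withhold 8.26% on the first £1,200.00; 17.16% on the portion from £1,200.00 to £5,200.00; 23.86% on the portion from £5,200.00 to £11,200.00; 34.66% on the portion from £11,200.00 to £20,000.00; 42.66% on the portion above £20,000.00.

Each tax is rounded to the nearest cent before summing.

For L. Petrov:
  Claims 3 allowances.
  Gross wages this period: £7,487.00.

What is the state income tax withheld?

£1,213.81

State Income Tax: taxable = £7,487.00 − 3×£164.00 = £6,995.00
  £785.52 + 23.86% × (£6,995.00 − £5,200.00) = £785.52 + 23.86% × £1,795.00 = £1,213.81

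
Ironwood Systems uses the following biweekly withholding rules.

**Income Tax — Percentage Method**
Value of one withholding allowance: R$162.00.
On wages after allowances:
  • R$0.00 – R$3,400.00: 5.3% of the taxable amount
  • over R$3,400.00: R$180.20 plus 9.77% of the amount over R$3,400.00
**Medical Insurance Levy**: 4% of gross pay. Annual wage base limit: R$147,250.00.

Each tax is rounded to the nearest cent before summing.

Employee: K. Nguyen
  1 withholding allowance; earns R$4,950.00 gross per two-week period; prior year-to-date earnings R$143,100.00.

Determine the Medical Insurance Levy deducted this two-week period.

R$166.00

Medical Insurance Levy: cap R$147,250.00 − YTD R$143,100.00 = R$4,150.00 subject; 4% × R$4,150.00 = R$166.00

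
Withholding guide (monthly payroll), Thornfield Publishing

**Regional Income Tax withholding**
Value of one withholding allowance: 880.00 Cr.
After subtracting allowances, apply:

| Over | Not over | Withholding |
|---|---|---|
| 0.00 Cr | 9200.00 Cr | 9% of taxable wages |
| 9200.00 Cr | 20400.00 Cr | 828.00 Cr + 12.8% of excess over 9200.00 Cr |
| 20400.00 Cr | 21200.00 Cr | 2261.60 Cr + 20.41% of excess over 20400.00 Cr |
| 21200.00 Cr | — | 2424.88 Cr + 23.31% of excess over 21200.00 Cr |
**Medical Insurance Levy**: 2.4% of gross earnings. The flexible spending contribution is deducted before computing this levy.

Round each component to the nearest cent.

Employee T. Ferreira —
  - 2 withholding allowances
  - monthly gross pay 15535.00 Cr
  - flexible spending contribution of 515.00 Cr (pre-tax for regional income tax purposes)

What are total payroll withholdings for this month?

Regional Income Tax: taxable = 15535.00 Cr − 515.00 Cr − 2×880.00 Cr = 13260.00 Cr
  828.00 Cr + 12.8% × (13260.00 Cr − 9200.00 Cr) = 828.00 Cr + 12.8% × 4060.00 Cr = 1347.68 Cr
Medical Insurance Levy: 2.4% × 15020.00 Cr = 360.48 Cr
Total: 1347.68 Cr + 360.48 Cr = 1708.16 Cr

1708.16 Cr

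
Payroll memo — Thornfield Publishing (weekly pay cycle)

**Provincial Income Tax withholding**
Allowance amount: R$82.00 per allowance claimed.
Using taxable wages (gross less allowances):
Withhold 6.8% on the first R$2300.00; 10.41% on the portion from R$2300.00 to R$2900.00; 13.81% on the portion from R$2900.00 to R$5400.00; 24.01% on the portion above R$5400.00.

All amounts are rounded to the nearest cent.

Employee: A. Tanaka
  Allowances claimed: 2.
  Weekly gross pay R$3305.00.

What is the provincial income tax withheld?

R$252.14

Provincial Income Tax: taxable = R$3305.00 − 2×R$82.00 = R$3141.00
  R$218.86 + 13.81% × (R$3141.00 − R$2900.00) = R$218.86 + 13.81% × R$241.00 = R$252.14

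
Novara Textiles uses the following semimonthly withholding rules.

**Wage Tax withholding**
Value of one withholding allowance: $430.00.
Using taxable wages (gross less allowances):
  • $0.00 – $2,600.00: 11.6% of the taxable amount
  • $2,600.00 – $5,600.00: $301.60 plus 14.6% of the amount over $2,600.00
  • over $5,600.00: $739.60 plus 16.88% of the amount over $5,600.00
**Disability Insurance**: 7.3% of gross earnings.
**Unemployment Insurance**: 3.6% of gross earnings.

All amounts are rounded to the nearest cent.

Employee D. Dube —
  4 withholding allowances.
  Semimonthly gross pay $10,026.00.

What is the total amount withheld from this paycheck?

Wage Tax: taxable = $10,026.00 − 4×$430.00 = $8,306.00
  $739.60 + 16.88% × ($8,306.00 − $5,600.00) = $739.60 + 16.88% × $2,706.00 = $1,196.37
Disability Insurance: 7.3% × $10,026.00 = $731.90
Unemployment Insurance: 3.6% × $10,026.00 = $360.94
Total: $1,196.37 + $731.90 + $360.94 = $2,289.21

$2,289.21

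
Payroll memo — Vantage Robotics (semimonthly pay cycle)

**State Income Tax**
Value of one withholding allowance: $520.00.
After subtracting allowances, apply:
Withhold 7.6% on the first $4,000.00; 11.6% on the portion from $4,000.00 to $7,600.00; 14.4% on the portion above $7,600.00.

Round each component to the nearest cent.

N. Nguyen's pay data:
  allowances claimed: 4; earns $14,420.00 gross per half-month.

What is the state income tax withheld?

$1,404.16

State Income Tax: taxable = $14,420.00 − 4×$520.00 = $12,340.00
  $721.60 + 14.4% × ($12,340.00 − $7,600.00) = $721.60 + 14.4% × $4,740.00 = $1,404.16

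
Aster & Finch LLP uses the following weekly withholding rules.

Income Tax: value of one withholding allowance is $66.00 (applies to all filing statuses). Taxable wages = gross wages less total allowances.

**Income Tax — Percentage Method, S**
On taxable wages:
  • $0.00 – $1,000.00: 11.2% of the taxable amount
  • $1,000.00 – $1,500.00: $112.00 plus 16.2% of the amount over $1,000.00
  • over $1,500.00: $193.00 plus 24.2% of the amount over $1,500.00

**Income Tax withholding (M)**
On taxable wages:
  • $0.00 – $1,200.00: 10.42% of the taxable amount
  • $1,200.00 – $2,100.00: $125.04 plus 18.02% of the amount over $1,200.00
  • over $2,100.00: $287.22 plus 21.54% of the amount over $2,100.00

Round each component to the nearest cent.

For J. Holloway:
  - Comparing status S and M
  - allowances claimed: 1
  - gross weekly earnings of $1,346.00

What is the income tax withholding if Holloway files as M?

Income Tax (M): taxable = $1,346.00 − 1×$66.00 = $1,280.00
  $125.04 + 18.02% × ($1,280.00 − $1,200.00) = $125.04 + 18.02% × $80.00 = $139.46

$139.46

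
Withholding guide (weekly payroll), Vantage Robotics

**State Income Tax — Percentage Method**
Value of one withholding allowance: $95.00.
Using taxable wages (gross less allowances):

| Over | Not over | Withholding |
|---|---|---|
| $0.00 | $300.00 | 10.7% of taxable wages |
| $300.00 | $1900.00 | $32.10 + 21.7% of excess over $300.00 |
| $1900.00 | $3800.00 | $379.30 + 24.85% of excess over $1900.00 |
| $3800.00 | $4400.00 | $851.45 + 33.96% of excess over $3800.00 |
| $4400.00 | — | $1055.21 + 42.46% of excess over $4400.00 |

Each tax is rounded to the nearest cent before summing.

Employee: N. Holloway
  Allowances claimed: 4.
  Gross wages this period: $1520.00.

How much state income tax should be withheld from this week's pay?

State Income Tax: taxable = $1520.00 − 4×$95.00 = $1140.00
  $32.10 + 21.7% × ($1140.00 − $300.00) = $32.10 + 21.7% × $840.00 = $214.38

$214.38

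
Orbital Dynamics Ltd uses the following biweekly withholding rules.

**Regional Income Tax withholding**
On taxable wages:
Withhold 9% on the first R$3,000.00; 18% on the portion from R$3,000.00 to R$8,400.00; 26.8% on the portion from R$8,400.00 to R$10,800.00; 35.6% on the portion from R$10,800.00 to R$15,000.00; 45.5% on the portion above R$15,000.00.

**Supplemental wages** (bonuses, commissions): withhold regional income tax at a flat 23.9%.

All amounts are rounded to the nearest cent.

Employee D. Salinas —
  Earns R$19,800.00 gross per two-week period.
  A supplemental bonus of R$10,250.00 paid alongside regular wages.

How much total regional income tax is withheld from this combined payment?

Regional Income Tax: taxable = R$19,800.00
  R$3,380.40 + 45.5% × (R$19,800.00 − R$15,000.00) = R$3,380.40 + 45.5% × R$4,800.00 = R$5,564.40
Supplemental (23.9% flat on bonus): 23.9% × R$10,250.00 = R$2,449.75
Total regional income tax: R$5,564.40 + R$2,449.75 = R$8,014.15

R$8,014.15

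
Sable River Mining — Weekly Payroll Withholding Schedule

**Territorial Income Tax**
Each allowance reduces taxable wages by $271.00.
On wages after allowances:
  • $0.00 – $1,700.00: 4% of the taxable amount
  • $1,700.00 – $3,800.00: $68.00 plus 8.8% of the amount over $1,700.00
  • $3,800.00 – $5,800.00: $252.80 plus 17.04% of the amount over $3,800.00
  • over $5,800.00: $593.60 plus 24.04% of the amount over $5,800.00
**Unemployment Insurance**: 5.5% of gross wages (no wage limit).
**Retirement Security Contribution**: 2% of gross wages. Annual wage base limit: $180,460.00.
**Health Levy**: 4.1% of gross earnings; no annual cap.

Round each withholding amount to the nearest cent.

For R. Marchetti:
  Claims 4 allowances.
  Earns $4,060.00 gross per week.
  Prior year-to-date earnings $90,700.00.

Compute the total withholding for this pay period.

Territorial Income Tax: taxable = $4,060.00 − 4×$271.00 = $2,976.00
  $68.00 + 8.8% × ($2,976.00 − $1,700.00) = $68.00 + 8.8% × $1,276.00 = $180.29
Unemployment Insurance: 5.5% × $4,060.00 = $223.30
Retirement Security Contribution: 2% × $4,060.00 = $81.20
Health Levy: 4.1% × $4,060.00 = $166.46
Total: $180.29 + $223.30 + $81.20 + $166.46 = $651.25

$651.25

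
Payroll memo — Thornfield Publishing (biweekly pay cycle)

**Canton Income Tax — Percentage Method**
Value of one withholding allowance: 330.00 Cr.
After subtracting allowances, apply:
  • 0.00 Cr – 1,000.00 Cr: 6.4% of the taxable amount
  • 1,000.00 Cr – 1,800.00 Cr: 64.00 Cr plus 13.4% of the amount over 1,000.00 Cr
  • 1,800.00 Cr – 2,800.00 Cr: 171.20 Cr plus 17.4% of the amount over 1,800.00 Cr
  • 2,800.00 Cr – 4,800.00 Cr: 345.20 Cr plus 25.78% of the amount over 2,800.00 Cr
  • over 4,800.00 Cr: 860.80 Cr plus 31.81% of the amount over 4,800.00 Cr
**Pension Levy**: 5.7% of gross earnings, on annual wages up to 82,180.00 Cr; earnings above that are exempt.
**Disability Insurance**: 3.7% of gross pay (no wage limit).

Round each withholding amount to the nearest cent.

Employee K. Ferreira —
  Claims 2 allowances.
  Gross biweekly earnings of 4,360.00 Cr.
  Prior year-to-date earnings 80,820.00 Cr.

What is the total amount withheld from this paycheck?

Canton Income Tax: taxable = 4,360.00 Cr − 2×330.00 Cr = 3,700.00 Cr
  345.20 Cr + 25.78% × (3,700.00 Cr − 2,800.00 Cr) = 345.20 Cr + 25.78% × 900.00 Cr = 577.22 Cr
Pension Levy: cap 82,180.00 Cr − YTD 80,820.00 Cr = 1,360.00 Cr subject; 5.7% × 1,360.00 Cr = 77.52 Cr
Disability Insurance: 3.7% × 4,360.00 Cr = 161.32 Cr
Total: 577.22 Cr + 77.52 Cr + 161.32 Cr = 816.06 Cr

816.06 Cr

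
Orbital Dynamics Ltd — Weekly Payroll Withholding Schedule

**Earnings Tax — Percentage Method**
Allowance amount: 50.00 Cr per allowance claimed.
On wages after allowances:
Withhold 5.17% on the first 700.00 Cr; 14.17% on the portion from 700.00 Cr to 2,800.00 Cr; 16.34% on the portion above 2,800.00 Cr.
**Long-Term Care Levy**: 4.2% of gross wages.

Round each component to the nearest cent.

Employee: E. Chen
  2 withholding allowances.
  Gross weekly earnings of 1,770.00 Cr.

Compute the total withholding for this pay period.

247.98 Cr

Earnings Tax: taxable = 1,770.00 Cr − 2×50.00 Cr = 1,670.00 Cr
  36.19 Cr + 14.17% × (1,670.00 Cr − 700.00 Cr) = 36.19 Cr + 14.17% × 970.00 Cr = 173.64 Cr
Long-Term Care Levy: 4.2% × 1,770.00 Cr = 74.34 Cr
Total: 173.64 Cr + 74.34 Cr = 247.98 Cr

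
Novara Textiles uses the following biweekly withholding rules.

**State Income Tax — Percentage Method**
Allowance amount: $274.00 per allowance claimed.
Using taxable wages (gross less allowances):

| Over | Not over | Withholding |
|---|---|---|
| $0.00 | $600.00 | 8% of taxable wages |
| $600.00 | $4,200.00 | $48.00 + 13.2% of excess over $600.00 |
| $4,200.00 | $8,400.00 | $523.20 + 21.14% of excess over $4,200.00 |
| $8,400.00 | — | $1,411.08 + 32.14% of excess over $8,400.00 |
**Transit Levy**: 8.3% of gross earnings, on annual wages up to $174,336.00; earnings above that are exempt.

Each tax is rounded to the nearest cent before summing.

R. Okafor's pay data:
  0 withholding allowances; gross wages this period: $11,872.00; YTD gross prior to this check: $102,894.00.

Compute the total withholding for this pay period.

$3,512.36

State Income Tax: taxable = $11,872.00
  $1,411.08 + 32.14% × ($11,872.00 − $8,400.00) = $1,411.08 + 32.14% × $3,472.00 = $2,526.98
Transit Levy: 8.3% × $11,872.00 = $985.38
Total: $2,526.98 + $985.38 = $3,512.36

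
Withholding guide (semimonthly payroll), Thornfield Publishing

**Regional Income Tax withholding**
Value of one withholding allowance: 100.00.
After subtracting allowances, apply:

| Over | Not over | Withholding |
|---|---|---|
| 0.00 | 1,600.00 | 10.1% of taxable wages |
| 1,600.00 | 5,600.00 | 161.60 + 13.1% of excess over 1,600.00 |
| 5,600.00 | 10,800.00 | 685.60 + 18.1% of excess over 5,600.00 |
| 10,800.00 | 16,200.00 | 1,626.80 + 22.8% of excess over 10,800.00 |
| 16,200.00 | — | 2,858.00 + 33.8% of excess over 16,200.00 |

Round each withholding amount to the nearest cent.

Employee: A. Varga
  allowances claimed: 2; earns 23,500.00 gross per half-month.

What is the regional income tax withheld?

Regional Income Tax: taxable = 23,500.00 − 2×100.00 = 23,300.00
  2,858.00 + 33.8% × (23,300.00 − 16,200.00) = 2,858.00 + 33.8% × 7,100.00 = 5,257.80

5,257.80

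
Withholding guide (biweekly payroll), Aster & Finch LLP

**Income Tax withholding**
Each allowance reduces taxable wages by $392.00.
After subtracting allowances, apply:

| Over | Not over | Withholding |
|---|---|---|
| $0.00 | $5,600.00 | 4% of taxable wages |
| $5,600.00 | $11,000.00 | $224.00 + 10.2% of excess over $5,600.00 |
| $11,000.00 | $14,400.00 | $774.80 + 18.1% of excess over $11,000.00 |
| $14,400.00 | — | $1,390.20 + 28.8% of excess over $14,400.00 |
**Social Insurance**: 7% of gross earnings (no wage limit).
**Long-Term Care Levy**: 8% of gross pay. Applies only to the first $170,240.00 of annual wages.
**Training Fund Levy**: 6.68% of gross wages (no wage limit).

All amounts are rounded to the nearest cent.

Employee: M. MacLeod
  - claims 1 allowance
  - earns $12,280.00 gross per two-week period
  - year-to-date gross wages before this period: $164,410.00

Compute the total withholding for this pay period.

Income Tax: taxable = $12,280.00 − 1×$392.00 = $11,888.00
  $774.80 + 18.1% × ($11,888.00 − $11,000.00) = $774.80 + 18.1% × $888.00 = $935.53
Social Insurance: 7% × $12,280.00 = $859.60
Long-Term Care Levy: cap $170,240.00 − YTD $164,410.00 = $5,830.00 subject; 8% × $5,830.00 = $466.40
Training Fund Levy: 6.68% × $12,280.00 = $820.30
Total: $935.53 + $859.60 + $466.40 + $820.30 = $3,081.83

$3,081.83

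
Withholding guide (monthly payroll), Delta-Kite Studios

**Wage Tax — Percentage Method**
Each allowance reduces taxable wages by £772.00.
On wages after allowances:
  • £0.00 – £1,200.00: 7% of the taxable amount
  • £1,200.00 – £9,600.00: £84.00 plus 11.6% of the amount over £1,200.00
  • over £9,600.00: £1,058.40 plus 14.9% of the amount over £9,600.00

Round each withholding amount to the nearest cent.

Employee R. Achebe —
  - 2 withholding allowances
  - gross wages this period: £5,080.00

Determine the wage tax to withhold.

Wage Tax: taxable = £5,080.00 − 2×£772.00 = £3,536.00
  £84.00 + 11.6% × (£3,536.00 − £1,200.00) = £84.00 + 11.6% × £2,336.00 = £354.98

£354.98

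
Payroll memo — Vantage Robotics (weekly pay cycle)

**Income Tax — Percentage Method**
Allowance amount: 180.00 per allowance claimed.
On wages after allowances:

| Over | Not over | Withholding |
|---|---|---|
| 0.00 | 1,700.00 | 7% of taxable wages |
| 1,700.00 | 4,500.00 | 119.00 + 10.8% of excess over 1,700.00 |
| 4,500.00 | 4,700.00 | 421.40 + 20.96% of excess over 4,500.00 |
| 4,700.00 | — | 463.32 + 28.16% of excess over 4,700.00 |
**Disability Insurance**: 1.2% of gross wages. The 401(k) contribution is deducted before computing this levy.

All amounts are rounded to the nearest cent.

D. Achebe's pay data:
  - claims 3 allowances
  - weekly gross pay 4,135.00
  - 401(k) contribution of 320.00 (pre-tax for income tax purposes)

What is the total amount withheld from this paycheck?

Income Tax: taxable = 4,135.00 − 320.00 − 3×180.00 = 3,275.00
  119.00 + 10.8% × (3,275.00 − 1,700.00) = 119.00 + 10.8% × 1,575.00 = 289.10
Disability Insurance: 1.2% × 3,815.00 = 45.78
Total: 289.10 + 45.78 = 334.88

334.88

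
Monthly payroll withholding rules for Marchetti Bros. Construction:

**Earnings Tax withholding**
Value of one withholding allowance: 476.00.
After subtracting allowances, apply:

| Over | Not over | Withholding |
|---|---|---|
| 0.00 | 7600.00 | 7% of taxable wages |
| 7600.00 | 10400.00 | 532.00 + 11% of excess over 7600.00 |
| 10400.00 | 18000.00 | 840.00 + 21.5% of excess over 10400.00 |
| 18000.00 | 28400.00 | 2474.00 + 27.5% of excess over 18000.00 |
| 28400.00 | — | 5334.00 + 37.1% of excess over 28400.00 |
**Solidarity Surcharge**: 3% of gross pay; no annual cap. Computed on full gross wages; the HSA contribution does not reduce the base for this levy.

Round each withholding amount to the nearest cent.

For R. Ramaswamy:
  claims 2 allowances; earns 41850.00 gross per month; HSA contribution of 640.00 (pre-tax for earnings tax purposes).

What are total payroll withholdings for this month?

Earnings Tax: taxable = 41850.00 − 640.00 − 2×476.00 = 40258.00
  5334.00 + 37.1% × (40258.00 − 28400.00) = 5334.00 + 37.1% × 11858.00 = 9733.32
Solidarity Surcharge: 3% × 41850.00 = 1255.50
Total: 9733.32 + 1255.50 = 10988.82

10988.82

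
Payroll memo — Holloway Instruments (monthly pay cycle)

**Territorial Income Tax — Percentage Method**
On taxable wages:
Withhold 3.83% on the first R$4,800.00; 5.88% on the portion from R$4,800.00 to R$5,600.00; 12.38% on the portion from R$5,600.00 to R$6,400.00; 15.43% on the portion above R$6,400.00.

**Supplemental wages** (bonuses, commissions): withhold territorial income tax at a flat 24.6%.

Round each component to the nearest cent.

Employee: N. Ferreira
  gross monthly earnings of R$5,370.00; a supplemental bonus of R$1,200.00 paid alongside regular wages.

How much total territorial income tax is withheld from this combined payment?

Territorial Income Tax: taxable = R$5,370.00
  R$183.84 + 5.88% × (R$5,370.00 − R$4,800.00) = R$183.84 + 5.88% × R$570.00 = R$217.36
Supplemental (24.6% flat on bonus): 24.6% × R$1,200.00 = R$295.20
Total territorial income tax: R$217.36 + R$295.20 = R$512.56

R$512.56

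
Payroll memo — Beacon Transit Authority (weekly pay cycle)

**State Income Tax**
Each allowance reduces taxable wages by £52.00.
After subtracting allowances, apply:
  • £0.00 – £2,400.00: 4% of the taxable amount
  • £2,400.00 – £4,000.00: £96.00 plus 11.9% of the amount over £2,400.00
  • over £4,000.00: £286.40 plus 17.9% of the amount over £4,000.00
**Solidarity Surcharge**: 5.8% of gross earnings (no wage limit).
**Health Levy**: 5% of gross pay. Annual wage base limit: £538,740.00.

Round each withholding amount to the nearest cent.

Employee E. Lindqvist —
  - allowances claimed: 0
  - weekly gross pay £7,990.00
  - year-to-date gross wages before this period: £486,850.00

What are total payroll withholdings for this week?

£1,863.53

State Income Tax: taxable = £7,990.00
  £286.40 + 17.9% × (£7,990.00 − £4,000.00) = £286.40 + 17.9% × £3,990.00 = £1,000.61
Solidarity Surcharge: 5.8% × £7,990.00 = £463.42
Health Levy: 5% × £7,990.00 = £399.50
Total: £1,000.61 + £463.42 + £399.50 = £1,863.53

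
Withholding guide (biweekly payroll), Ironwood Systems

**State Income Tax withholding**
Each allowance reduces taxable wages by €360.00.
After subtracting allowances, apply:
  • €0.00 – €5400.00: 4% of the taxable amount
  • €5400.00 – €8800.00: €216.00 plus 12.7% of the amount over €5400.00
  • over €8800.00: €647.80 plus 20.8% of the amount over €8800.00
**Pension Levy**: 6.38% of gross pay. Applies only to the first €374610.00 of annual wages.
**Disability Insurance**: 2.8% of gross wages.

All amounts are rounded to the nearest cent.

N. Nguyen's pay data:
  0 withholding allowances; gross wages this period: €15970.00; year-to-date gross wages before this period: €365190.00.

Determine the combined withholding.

€3187.32

State Income Tax: taxable = €15970.00
  €647.80 + 20.8% × (€15970.00 − €8800.00) = €647.80 + 20.8% × €7170.00 = €2139.16
Pension Levy: cap €374610.00 − YTD €365190.00 = €9420.00 subject; 6.38% × €9420.00 = €601.00
Disability Insurance: 2.8% × €15970.00 = €447.16
Total: €2139.16 + €601.00 + €447.16 = €3187.32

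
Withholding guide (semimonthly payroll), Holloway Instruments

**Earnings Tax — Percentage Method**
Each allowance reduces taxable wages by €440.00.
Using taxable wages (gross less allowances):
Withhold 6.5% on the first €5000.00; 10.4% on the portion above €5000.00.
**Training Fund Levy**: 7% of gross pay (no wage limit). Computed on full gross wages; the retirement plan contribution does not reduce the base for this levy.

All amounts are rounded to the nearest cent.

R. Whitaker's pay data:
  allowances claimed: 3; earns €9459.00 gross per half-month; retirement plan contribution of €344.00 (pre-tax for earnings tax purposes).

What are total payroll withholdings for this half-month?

Earnings Tax: taxable = €9459.00 − €344.00 − 3×€440.00 = €7795.00
  €325.00 + 10.4% × (€7795.00 − €5000.00) = €325.00 + 10.4% × €2795.00 = €615.68
Training Fund Levy: 7% × €9459.00 = €662.13
Total: €615.68 + €662.13 = €1277.81

€1277.81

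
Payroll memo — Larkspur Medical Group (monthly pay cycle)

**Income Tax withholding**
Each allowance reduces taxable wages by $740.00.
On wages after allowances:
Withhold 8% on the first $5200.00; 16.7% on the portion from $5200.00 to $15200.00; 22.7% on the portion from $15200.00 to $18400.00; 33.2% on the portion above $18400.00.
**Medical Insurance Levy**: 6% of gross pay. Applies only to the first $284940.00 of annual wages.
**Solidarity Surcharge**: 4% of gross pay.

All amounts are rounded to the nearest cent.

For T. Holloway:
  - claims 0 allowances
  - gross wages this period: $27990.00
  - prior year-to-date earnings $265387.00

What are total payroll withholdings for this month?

$8289.06

Income Tax: taxable = $27990.00
  $2812.40 + 33.2% × ($27990.00 − $18400.00) = $2812.40 + 33.2% × $9590.00 = $5996.28
Medical Insurance Levy: cap $284940.00 − YTD $265387.00 = $19553.00 subject; 6% × $19553.00 = $1173.18
Solidarity Surcharge: 4% × $27990.00 = $1119.60
Total: $5996.28 + $1173.18 + $1119.60 = $8289.06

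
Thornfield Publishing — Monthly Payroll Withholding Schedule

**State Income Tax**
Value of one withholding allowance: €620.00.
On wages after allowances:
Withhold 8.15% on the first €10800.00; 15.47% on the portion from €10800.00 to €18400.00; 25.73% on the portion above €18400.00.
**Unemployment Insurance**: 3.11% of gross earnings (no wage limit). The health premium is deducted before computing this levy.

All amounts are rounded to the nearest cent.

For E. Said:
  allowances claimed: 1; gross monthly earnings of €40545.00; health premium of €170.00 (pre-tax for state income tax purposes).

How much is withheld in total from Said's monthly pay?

State Income Tax: taxable = €40545.00 − €170.00 − 1×€620.00 = €39755.00
  €2055.92 + 25.73% × (€39755.00 − €18400.00) = €2055.92 + 25.73% × €21355.00 = €7550.56
Unemployment Insurance: 3.11% × €40375.00 = €1255.66
Total: €7550.56 + €1255.66 = €8806.22

€8806.22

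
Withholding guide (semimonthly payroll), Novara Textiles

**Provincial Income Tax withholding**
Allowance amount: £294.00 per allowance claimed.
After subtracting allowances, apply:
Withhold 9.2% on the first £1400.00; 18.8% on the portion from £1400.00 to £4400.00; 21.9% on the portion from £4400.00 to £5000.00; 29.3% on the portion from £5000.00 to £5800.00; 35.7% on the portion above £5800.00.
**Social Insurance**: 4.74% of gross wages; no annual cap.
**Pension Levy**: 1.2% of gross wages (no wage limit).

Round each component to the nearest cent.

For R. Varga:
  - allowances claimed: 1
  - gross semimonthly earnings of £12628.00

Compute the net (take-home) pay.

£8486.65

Provincial Income Tax: taxable = £12628.00 − 1×£294.00 = £12334.00
  £1058.60 + 35.7% × (£12334.00 − £5800.00) = £1058.60 + 35.7% × £6534.00 = £3391.24
Social Insurance: 4.74% × £12628.00 = £598.57
Pension Levy: 1.2% × £12628.00 = £151.54
Total withheld: £3391.24 + £598.57 + £151.54 = £4141.35
Net pay: £12628.00 − £4141.35 = £8486.65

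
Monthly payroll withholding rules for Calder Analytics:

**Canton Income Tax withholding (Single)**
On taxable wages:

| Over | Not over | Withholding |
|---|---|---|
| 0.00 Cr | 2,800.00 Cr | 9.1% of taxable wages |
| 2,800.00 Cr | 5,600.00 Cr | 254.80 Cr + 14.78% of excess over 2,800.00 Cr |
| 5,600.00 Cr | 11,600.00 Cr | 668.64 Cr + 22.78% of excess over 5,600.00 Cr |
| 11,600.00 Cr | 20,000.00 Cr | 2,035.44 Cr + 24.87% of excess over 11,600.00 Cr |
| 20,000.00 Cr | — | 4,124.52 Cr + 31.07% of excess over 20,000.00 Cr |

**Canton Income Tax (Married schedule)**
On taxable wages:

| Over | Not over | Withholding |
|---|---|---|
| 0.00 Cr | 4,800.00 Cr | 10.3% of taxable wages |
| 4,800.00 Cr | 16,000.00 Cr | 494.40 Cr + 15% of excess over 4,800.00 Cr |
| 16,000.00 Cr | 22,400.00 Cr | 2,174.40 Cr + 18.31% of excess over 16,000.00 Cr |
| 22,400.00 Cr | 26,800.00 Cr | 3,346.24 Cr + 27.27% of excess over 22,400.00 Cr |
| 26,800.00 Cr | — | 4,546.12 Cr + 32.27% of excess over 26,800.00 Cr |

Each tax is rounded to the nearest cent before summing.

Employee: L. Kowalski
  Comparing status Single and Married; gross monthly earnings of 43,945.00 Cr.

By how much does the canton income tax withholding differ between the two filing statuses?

1,485.42 Cr

Canton Income Tax (Single): taxable = 43,945.00 Cr
  4,124.52 Cr + 31.07% × (43,945.00 Cr − 20,000.00 Cr) = 4,124.52 Cr + 31.07% × 23,945.00 Cr = 11,564.23 Cr
Canton Income Tax (Married): taxable = 43,945.00 Cr
  4,546.12 Cr + 32.27% × (43,945.00 Cr − 26,800.00 Cr) = 4,546.12 Cr + 32.27% × 17,145.00 Cr = 10,078.81 Cr
Difference: |11,564.23 Cr − 10,078.81 Cr| = 1,485.42 Cr (higher under Single)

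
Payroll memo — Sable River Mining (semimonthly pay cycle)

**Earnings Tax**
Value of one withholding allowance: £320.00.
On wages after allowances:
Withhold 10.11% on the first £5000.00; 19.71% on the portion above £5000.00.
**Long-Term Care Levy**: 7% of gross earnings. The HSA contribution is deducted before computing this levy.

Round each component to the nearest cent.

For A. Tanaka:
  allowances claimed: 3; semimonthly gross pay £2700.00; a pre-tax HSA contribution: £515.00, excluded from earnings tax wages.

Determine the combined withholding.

Earnings Tax: taxable = £2700.00 − £515.00 − 3×£320.00 = £1225.00
  10.11% × £1225.00 = £123.85
Long-Term Care Levy: 7% × £2185.00 = £152.95
Total: £123.85 + £152.95 = £276.80

£276.80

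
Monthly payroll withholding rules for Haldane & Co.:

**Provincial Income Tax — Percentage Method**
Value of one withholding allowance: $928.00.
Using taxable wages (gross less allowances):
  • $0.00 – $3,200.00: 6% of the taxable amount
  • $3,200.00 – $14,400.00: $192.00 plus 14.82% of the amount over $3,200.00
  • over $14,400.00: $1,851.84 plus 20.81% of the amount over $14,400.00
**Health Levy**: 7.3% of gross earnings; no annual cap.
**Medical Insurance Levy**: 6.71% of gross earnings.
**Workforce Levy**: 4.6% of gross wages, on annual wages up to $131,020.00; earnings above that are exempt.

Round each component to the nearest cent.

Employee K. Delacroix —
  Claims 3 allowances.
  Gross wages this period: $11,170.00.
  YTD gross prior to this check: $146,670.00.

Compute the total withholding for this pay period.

$2,525.49

Provincial Income Tax: taxable = $11,170.00 − 3×$928.00 = $8,386.00
  $192.00 + 14.82% × ($8,386.00 − $3,200.00) = $192.00 + 14.82% × $5,186.00 = $960.57
Health Levy: 7.3% × $11,170.00 = $815.41
Medical Insurance Levy: 6.71% × $11,170.00 = $749.51
Workforce Levy: YTD $146,670.00 ≥ cap $131,020.00 → $0.00
Total: $960.57 + $815.41 + $749.51 + $0.00 = $2,525.49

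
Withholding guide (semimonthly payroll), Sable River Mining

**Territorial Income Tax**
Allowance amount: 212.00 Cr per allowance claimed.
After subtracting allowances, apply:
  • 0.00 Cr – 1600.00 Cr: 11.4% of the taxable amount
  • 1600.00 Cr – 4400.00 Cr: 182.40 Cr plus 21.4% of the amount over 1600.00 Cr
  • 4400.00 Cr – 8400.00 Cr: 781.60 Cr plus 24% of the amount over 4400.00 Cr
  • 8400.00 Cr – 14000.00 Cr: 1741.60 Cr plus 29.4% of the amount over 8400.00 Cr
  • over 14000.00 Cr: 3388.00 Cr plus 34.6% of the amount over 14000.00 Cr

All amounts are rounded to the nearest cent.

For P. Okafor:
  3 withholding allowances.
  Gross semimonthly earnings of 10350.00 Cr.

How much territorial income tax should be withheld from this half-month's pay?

Territorial Income Tax: taxable = 10350.00 Cr − 3×212.00 Cr = 9714.00 Cr
  1741.60 Cr + 29.4% × (9714.00 Cr − 8400.00 Cr) = 1741.60 Cr + 29.4% × 1314.00 Cr = 2127.92 Cr

2127.92 Cr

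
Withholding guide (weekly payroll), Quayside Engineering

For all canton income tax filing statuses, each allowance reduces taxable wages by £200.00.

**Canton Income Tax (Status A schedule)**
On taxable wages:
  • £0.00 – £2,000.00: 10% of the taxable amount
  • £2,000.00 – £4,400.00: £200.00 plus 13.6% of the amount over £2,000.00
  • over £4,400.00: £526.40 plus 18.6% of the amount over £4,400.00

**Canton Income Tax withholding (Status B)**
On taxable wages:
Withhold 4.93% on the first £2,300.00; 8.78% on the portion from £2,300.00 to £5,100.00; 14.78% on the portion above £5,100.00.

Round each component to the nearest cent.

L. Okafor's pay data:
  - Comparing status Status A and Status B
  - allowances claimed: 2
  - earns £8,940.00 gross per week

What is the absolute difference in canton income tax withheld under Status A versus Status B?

£428.78

Canton Income Tax (Status A): taxable = £8,940.00 − 2×£200.00 = £8,540.00
  £526.40 + 18.6% × (£8,540.00 − £4,400.00) = £526.40 + 18.6% × £4,140.00 = £1,296.44
Canton Income Tax (Status B): taxable = £8,940.00 − 2×£200.00 = £8,540.00
  £359.23 + 14.78% × (£8,540.00 − £5,100.00) = £359.23 + 14.78% × £3,440.00 = £867.66
Difference: |£1,296.44 − £867.66| = £428.78 (higher under Status A)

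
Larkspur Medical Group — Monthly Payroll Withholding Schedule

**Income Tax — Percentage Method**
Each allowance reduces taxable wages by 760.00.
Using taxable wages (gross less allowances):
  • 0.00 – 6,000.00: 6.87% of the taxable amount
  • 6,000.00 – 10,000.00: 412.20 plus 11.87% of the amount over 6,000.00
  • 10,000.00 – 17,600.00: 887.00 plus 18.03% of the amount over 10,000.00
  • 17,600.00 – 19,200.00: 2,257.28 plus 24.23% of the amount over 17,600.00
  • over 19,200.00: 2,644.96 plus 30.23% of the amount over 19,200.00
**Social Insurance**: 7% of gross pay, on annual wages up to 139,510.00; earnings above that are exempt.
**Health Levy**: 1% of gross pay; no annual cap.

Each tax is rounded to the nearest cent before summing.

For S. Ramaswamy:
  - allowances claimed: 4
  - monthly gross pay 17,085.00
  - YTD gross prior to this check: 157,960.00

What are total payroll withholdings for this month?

1,787.16

Income Tax: taxable = 17,085.00 − 4×760.00 = 14,045.00
  887.00 + 18.03% × (14,045.00 − 10,000.00) = 887.00 + 18.03% × 4,045.00 = 1,616.31
Social Insurance: YTD 157,960.00 ≥ cap 139,510.00 → 0.00
Health Levy: 1% × 17,085.00 = 170.85
Total: 1,616.31 + 0.00 + 170.85 = 1,787.16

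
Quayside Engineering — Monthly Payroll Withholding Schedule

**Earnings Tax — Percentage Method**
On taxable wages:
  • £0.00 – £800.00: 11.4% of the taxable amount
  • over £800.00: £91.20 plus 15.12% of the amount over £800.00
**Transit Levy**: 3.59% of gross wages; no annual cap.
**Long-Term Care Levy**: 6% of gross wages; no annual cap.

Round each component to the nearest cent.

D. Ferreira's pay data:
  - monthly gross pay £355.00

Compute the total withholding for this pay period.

£74.51

Earnings Tax: taxable = £355.00
  11.4% × £355.00 = £40.47
Transit Levy: 3.59% × £355.00 = £12.74
Long-Term Care Levy: 6% × £355.00 = £21.30
Total: £40.47 + £12.74 + £21.30 = £74.51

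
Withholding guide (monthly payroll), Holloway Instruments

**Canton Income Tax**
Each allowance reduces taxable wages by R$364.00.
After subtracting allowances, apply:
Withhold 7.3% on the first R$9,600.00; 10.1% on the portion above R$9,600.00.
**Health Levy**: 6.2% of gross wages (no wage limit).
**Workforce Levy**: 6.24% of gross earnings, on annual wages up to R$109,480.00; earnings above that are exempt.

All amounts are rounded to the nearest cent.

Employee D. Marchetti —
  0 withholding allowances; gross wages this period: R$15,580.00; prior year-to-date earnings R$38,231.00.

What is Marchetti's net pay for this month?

Canton Income Tax: taxable = R$15,580.00
  R$700.80 + 10.1% × (R$15,580.00 − R$9,600.00) = R$700.80 + 10.1% × R$5,980.00 = R$1,304.78
Health Levy: 6.2% × R$15,580.00 = R$965.96
Workforce Levy: 6.24% × R$15,580.00 = R$972.19
Total withheld: R$1,304.78 + R$965.96 + R$972.19 = R$3,242.93
Net pay: R$15,580.00 − R$3,242.93 = R$12,337.07

R$12,337.07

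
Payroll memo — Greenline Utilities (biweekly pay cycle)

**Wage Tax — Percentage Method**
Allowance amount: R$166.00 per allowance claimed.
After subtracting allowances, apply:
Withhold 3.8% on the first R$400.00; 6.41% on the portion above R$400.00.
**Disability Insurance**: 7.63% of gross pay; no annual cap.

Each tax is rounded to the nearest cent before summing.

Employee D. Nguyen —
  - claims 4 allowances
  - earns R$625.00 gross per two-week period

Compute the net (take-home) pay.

R$577.31

Wage Tax: taxable = R$625.00 − 4×R$166.00 = R$-39.00
  Taxable ≤ 0 → R$0.00
Disability Insurance: 7.63% × R$625.00 = R$47.69
Total withheld: R$0.00 + R$47.69 = R$47.69
Net pay: R$625.00 − R$47.69 = R$577.31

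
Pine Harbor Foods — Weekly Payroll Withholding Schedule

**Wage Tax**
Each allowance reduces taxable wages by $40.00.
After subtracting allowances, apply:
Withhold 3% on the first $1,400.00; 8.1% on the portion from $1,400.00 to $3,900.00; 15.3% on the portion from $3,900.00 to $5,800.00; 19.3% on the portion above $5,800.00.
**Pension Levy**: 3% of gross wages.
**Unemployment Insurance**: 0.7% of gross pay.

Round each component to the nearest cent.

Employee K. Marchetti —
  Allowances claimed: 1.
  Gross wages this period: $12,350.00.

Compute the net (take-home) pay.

Wage Tax: taxable = $12,350.00 − 1×$40.00 = $12,310.00
  $535.20 + 19.3% × ($12,310.00 − $5,800.00) = $535.20 + 19.3% × $6,510.00 = $1,791.63
Pension Levy: 3% × $12,350.00 = $370.50
Unemployment Insurance: 0.7% × $12,350.00 = $86.45
Total withheld: $1,791.63 + $370.50 + $86.45 = $2,248.58
Net pay: $12,350.00 − $2,248.58 = $10,101.42

$10,101.42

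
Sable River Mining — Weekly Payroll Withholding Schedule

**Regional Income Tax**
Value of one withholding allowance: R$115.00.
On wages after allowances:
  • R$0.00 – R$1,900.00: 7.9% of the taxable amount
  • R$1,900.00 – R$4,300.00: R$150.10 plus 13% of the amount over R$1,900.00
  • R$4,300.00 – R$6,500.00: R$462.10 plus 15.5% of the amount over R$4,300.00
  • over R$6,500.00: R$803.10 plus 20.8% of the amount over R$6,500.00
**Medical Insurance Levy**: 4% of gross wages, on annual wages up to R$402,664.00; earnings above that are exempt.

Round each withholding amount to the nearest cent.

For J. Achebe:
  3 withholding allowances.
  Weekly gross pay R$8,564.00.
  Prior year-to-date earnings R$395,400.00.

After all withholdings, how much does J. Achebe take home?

R$7,112.79

Regional Income Tax: taxable = R$8,564.00 − 3×R$115.00 = R$8,219.00
  R$803.10 + 20.8% × (R$8,219.00 − R$6,500.00) = R$803.10 + 20.8% × R$1,719.00 = R$1,160.65
Medical Insurance Levy: cap R$402,664.00 − YTD R$395,400.00 = R$7,264.00 subject; 4% × R$7,264.00 = R$290.56
Total withheld: R$1,160.65 + R$290.56 = R$1,451.21
Net pay: R$8,564.00 − R$1,451.21 = R$7,112.79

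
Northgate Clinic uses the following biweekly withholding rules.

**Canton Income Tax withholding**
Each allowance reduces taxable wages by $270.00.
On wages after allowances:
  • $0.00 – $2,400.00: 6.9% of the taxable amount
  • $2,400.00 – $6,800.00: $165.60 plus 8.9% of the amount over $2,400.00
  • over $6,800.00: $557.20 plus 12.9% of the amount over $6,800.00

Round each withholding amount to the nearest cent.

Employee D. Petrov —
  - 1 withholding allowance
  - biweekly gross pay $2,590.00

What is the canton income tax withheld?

Canton Income Tax: taxable = $2,590.00 − 1×$270.00 = $2,320.00
  6.9% × $2,320.00 = $160.08

$160.08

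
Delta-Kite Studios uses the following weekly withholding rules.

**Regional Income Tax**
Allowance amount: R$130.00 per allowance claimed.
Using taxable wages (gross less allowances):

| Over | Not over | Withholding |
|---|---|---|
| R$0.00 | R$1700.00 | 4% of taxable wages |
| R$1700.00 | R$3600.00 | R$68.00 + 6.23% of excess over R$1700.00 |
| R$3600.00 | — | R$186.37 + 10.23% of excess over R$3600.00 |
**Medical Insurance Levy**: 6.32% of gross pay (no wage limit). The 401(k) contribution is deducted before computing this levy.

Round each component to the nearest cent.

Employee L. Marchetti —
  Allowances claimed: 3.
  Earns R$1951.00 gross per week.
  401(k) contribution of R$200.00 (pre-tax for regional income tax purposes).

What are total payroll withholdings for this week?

R$165.10

Regional Income Tax: taxable = R$1951.00 − R$200.00 − 3×R$130.00 = R$1361.00
  4% × R$1361.00 = R$54.44
Medical Insurance Levy: 6.32% × R$1751.00 = R$110.66
Total: R$54.44 + R$110.66 = R$165.10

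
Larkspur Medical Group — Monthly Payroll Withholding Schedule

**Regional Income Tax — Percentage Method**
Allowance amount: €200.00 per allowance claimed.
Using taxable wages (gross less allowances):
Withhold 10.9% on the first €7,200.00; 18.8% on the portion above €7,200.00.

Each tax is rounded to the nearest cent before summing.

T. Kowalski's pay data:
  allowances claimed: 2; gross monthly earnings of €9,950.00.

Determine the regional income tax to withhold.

€1,226.60

Regional Income Tax: taxable = €9,950.00 − 2×€200.00 = €9,550.00
  €784.80 + 18.8% × (€9,550.00 − €7,200.00) = €784.80 + 18.8% × €2,350.00 = €1,226.60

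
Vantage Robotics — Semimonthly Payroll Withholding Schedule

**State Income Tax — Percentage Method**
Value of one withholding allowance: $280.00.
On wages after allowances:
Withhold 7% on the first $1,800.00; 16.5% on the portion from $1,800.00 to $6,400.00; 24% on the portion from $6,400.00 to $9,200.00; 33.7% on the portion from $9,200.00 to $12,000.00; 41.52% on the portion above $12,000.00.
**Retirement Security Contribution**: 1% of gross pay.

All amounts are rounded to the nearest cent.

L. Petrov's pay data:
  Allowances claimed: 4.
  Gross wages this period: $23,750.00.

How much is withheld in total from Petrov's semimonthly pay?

$7,151.68

State Income Tax: taxable = $23,750.00 − 4×$280.00 = $22,630.00
  $2,500.60 + 41.52% × ($22,630.00 − $12,000.00) = $2,500.60 + 41.52% × $10,630.00 = $6,914.18
Retirement Security Contribution: 1% × $23,750.00 = $237.50
Total: $6,914.18 + $237.50 = $7,151.68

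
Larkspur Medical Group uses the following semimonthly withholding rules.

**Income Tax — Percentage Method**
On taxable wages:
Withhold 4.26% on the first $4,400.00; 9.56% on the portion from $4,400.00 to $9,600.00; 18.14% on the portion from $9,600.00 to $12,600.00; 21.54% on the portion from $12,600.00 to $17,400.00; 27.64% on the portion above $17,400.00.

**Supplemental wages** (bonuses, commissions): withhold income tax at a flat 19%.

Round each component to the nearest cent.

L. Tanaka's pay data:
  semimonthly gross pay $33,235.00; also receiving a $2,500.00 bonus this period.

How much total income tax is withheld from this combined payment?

Income Tax: taxable = $33,235.00
  $2,262.68 + 27.64% × ($33,235.00 − $17,400.00) = $2,262.68 + 27.64% × $15,835.00 = $6,639.47
Supplemental (19% flat on bonus): 19% × $2,500.00 = $475.00
Total income tax: $6,639.47 + $475.00 = $7,114.47

$7,114.47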